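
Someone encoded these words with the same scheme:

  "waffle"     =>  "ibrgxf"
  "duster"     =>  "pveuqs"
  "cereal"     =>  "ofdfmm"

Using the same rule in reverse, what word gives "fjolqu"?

ticket

Shifts by position in waffle: pos 0: w→i (+12), pos 1: a→b (+1), pos 2: f→r (+12), pos 3: f→g (+1) — repeating every 2. It's a Vigenère-style cipher with numeric key [12,1]: position i shifts by key[i mod 2].
Reversing it on fjolqu: f−12=t, j−1=i, o−12=c, l−1=k, q−12=e, u−1=t.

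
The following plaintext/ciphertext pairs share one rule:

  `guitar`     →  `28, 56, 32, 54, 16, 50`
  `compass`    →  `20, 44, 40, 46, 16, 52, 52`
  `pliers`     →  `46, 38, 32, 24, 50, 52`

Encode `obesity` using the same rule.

g(#7)→28 and u(#21)→56: differences scale by 2, so n = 2·pos + 14. With a=1..z=26, the number is 2·pos + 14.
On obesity: o=15→44, b=2→18, e=5→24, s=19→52, i=9→32, t=20→54, y=25→64.

44, 18, 24, 52, 32, 54, 64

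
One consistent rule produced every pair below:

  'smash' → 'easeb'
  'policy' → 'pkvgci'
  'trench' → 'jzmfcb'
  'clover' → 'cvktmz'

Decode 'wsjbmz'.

gather

s(18)→e(4) and m(12)→a(0) fit y≡5x+18 (mod 26); the inverse of 5 mod 26 is 21. Each letter's alphabet position (a=0..z=25) is mapped through 5·x+18 mod 26 — an affine cipher.
Undoing it on wsjbmz: w(22)→21·(22−18)≡6=g; s(18)→21·(18−18)≡0=a; j(9)→21·(9−18)≡19=t; b(1)→21·(1−18)≡7=h; m(12)→21·(12−18)≡4=e; z(25)→21·(25−18)≡17=r (all mod 26).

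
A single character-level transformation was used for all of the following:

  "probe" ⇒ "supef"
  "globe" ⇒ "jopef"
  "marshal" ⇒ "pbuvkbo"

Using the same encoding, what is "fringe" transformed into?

The shift depends on letter class: consonant p→s is +3, but vowel o→p is +1. Two shifts are in play — +1 for a/e/i/o/u, +3 for every other letter.
On fringe: f(cons)+3=i, r(cons)+3=u, i(vowel)+1=j, n(cons)+3=q, g(cons)+3=j, e(vowel)+1=f.

iujqjf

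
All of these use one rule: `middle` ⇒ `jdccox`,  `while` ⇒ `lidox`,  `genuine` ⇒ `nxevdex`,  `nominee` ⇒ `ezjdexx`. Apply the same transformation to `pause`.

urvfx

m(12)→j(9) and i(8)→d(3) fit y≡21x+17 (mod 26); the inverse of 21 mod 26 is 5. Each letter's alphabet position (a=0..z=25) is mapped through 21·x+17 mod 26 — an affine cipher.
Applying it to pause: p(15)→21·15+17≡20=u; a(0)→21·0+17≡17=r; u(20)→21·20+17≡21=v; s(18)→21·18+17≡5=f; e(4)→21·4+17≡23=x (all mod 26).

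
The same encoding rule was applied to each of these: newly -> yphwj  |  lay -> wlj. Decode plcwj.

Compare letters: n→y is +11, e→p is +11, w→h is +11 — a constant shift. It's a constant shift of +11 (ROT11).
Undoing it on plcwj: p−11=e, l−11=a, c−11=r, w−11=l, j−11=y.

early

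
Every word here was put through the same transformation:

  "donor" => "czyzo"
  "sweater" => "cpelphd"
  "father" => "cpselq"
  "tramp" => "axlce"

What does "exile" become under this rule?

The output letters match the input read backwards, each shifted +11: donor reversed is ronod. Read the word backwards and shift each letter +11.
Applying it to exile: reverse → elixe; then shift: e+11=p, l+11=w, i+11=t, x+11=i, e+11=p.

pwtip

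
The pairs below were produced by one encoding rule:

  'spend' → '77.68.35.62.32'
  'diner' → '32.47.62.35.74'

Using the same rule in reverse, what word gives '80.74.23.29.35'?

With a=1..z=26, the number is 3·pos + 20.
Decoding 80.74.23.29.35: 80→(80−20)÷3=20=t, 74→(74−20)÷3=18=r, 23→(23−20)÷3=1=a, 29→(29−20)÷3=3=c, 35→(35−20)÷3=5=e.

trace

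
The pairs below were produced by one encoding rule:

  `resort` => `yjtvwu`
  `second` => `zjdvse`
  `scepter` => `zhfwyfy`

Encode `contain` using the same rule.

Shifts by position in resort: pos 0: r→y (+7), pos 1: e→j (+5), pos 2: s→t (+1), pos 3: o→v (+7), pos 4: r→w (+5), pos 5: t→u (+1) — repeating every 3. A repeating key of period 3 is used — shifts +7, +5, +1 over and over.
On contain: c+7=j, o+5=t, n+1=o, t+7=a, a+5=f, i+1=j, n+7=u.

jtoafju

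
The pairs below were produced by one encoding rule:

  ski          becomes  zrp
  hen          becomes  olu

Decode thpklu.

maiden

Each letter is shifted forward by 7 in the alphabet (a Caesar shift of +7).
Decoding thpklu: t−7=m, h−7=a, p−7=i, k−7=d, l−7=e, u−7=n.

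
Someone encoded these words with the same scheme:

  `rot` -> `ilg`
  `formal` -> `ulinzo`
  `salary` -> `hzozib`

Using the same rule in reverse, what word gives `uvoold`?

Each pair mirrors across the alphabet (r↔i, o↔l, t↔g): positions sum to 25. Each letter is replaced by its mirror in the alphabet: a↔z, b↔y, c↔x, and so on (the Atbash cipher).
Decoding uvoold: u↔f, v↔e, o↔l, o↔l, l↔o, d↔w.

fellow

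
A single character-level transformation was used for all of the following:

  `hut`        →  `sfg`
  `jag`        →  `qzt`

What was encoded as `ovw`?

led

Each pair mirrors across the alphabet (h↔s, u↔f, t↔g): positions sum to 25. Each letter is replaced by its mirror in the alphabet: a↔z, b↔y, c↔x, and so on (the Atbash cipher).
Undoing it on ovw: o↔l, v↔e, w↔d.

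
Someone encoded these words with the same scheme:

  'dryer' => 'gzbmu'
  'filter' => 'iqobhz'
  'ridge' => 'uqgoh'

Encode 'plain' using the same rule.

stdqq

Shifts by position in dryer: pos 0: d→g (+3), pos 1: r→z (+8), pos 2: y→b (+3), pos 3: e→m (+8) — repeating every 2. A repeating key of period 2 is used — shifts +3, +8 over and over.
For plain: p+3=s, l+8=t, a+3=d, i+8=q, n+3=q.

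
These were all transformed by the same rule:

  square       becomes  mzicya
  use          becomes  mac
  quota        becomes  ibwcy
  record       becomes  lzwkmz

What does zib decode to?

tar

Read the word backwards and shift each letter +8.
Reversing it on zib: shift back: z−8=r, i−8=a, b−8=t → rat; then reverse → tar.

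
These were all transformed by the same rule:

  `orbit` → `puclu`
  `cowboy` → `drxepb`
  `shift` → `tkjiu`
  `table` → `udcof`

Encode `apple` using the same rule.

Shifts by position in orbit: pos 0: o→p (+1), pos 1: r→u (+3), pos 2: b→c (+1), pos 3: i→l (+3) — repeating every 2. A repeating key of period 2 is used — shifts +1, +3 over and over.
On apple: a+1=b, p+3=s, p+1=q, l+3=o, e+1=f.

bsqof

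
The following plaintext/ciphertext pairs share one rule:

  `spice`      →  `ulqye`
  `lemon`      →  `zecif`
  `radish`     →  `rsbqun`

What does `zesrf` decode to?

s(18)→u(20) and p(15)→l(11) fit y≡3x+18 (mod 26); the inverse of 3 mod 26 is 9. This is an affine cipher: with a=0,…,z=25, each position x becomes (3x+18) mod 26.
Decoding zesrf: z(25)→9·(25−18)≡11=l; e(4)→9·(4−18)≡4=e; s(18)→9·(18−18)≡0=a; r(17)→9·(17−18)≡17=r; f(5)→9·(5−18)≡13=n (all mod 26).

learn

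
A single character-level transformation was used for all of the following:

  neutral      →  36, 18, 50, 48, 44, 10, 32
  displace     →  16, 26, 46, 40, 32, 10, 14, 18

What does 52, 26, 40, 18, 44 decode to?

n(#14)→36 and e(#5)→18: differences scale by 2, so n = 2·pos + 8. With a=1..z=26, the number is 2·pos + 8.
Reversing it on 52, 26, 40, 18, 44: 52→(52−8)÷2=22=v, 26→(26−8)÷2=9=i, 40→(40−8)÷2=16=p, 18→(18−8)÷2=5=e, 44→(44−8)÷2=18=r.

viper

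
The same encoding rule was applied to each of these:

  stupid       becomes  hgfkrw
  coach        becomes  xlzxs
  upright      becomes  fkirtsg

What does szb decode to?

Each pair mirrors across the alphabet (s↔h, t↔g, u↔f): positions sum to 25. Each letter is replaced by its mirror in the alphabet: a↔z, b↔y, c↔x, and so on (the Atbash cipher).
Undoing it on szb: s↔h, z↔a, b↔y.

hay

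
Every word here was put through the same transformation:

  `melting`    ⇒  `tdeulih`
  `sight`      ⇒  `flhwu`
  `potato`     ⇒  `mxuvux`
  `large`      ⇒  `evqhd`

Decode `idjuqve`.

m(12)→t(19) and e(4)→d(3) fit y≡15x+21 (mod 26); the inverse of 15 mod 26 is 7. This is an affine cipher: with a=0,…,z=25, each position x becomes (15x+21) mod 26.
Undoing it on idjuqve: i(8)→7·(8−21)≡13=n; d(3)→7·(3−21)≡4=e; j(9)→7·(9−21)≡20=u; u(20)→7·(20−21)≡19=t; q(16)→7·(16−21)≡17=r; v(21)→7·(21−21)≡0=a; e(4)→7·(4−21)≡11=l (all mod 26).

neutral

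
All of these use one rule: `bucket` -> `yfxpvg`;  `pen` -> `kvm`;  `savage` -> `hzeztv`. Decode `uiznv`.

Each pair mirrors across the alphabet (b↔y, u↔f, c↔x): positions sum to 25. This is the alphabet-reversal cipher (Atbash): a becomes z, b becomes y, etc.
Undoing it on uiznv: u↔f, i↔r, z↔a, n↔m, v↔e.

frame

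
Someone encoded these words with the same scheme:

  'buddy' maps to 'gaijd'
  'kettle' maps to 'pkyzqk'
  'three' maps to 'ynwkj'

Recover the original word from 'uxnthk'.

Shifts by position in buddy: pos 0: b→g (+5), pos 1: u→a (+6), pos 2: d→i (+5), pos 3: d→j (+6) — repeating every 2. It's a Vigenère-style cipher with numeric key [5,6]: position i shifts by key[i mod 2].
Decoding uxnthk: u−5=p, x−6=r, n−5=i, t−6=n, h−5=c, k−6=e.

prince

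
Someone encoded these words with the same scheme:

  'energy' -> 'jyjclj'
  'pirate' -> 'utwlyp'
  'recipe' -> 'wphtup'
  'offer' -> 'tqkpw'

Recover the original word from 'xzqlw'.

Shifts by position in energy: pos 0: e→j (+5), pos 1: n→y (+11), pos 2: e→j (+5), pos 3: r→c (+11) — repeating every 2. It's a Vigenère-style cipher with numeric key [5,11]: position i shifts by key[i mod 2].
Decoding xzqlw: x−5=s, z−11=o, q−5=l, l−11=a, w−5=r.

solar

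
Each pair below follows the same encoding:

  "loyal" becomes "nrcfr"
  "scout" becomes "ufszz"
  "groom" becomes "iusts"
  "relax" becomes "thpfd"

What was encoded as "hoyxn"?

In loyal: l→n is +2, o→r is +3, y→c is +4, a→f is +5 — the shift increases by 1 each position. The shift increases by 1 at each position, starting from +2: 2, 3, 4, ….
Decoding hoyxn: h−2=f, o−3=l, y−4=u, x−5=s, n−6=h.

flush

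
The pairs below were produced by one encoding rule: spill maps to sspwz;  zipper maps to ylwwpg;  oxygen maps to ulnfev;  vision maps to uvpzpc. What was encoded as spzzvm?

fossil

The output letters match the input read backwards, each shifted +7: spill reversed is llips. Read the word backwards and shift each letter +7.
Undoing it on spzzvm: shift back: s−7=l, p−7=i, z−7=s, z−7=s, v−7=o, m−7=f → lissof; then reverse → fossil.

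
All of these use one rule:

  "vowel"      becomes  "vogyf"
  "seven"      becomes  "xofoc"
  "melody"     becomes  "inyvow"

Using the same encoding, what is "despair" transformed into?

The word is reversed, then every letter is shifted forward by 10.
Applying it to despair: reverse → riapsed; then shift: r+10=b, i+10=s, a+10=k, p+10=z, s+10=c, e+10=o, d+10=n.

bskzcon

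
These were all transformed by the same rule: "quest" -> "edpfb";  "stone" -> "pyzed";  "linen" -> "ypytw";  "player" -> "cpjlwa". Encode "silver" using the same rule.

The output letters match the input read backwards, each shifted +11: quest reversed is tseuq. Read the word backwards and shift each letter +11.
Applying it to silver: reverse → revlis; then shift: r+11=c, e+11=p, v+11=g, l+11=w, i+11=t, s+11=d.

cpgwtd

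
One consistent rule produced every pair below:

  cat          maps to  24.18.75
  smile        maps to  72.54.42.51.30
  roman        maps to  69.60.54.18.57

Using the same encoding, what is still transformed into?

c(#3)→24 and a(#1)→18: differences scale by 3, so n = 3·pos + 15. The formula is n = 3×(alphabet index, a=1) + 15.
On still: s=19→72, t=20→75, i=9→42, l=12→51, l=12→51.

72.75.42.51.51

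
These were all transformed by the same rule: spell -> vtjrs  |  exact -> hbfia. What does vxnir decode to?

stick

In spell: s→v is +3, p→t is +4, e→j is +5, l→r is +6 — the shift increases by 1 each position. The shift increases by 1 at each position, starting from +3: 3, 4, 5, ….
Undoing it on vxnir: v−3=s, x−4=t, n−5=i, i−6=c, r−7=k.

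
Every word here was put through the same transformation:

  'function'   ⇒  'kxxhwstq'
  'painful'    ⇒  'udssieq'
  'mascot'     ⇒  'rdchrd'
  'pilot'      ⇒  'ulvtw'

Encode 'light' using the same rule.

qlqmw

Shifts by position in function: pos 0: f→k (+5), pos 1: u→x (+3), pos 2: n→x (+10), pos 3: c→h (+5), pos 4: t→w (+3), pos 5: i→s (+10) — repeating every 3. It's a Vigenère-style cipher with numeric key [5,3,10]: position i shifts by key[i mod 3].
For light: l+5=q, i+3=l, g+10=q, h+5=m, t+3=w.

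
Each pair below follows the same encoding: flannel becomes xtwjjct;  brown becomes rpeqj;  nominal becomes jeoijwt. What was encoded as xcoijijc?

f(5)→x(23) and l(11)→t(19) fit y≡21x+22 (mod 26); the inverse of 21 mod 26 is 5. Treating letters as 0–25, the rule is x ↦ 21x + 22 (mod 26).
Reversing it on xcoijijc: x(23)→5·(23−22)≡5=f; c(2)→5·(2−22)≡4=e; o(14)→5·(14−22)≡12=m; i(8)→5·(8−22)≡8=i; j(9)→5·(9−22)≡13=n; i(8)→5·(8−22)≡8=i; j(9)→5·(9−22)≡13=n; c(2)→5·(2−22)≡4=e (all mod 26).

feminine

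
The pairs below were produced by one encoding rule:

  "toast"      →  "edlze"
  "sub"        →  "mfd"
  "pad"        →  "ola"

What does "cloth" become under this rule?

sezwn

The output letters match the input read backwards, each shifted +11: toast reversed is tsaot. Two steps: reverse the string, then apply a Caesar shift of +11.
Applying it to cloth: reverse → htolc; then shift: h+11=s, t+11=e, o+11=z, l+11=w, c+11=n.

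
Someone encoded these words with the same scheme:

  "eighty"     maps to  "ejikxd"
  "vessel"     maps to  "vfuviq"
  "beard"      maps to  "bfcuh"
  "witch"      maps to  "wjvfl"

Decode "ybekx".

Letter i (0-indexed) is shifted by i+0, so successive shifts are 0, 1, 2, ….
Reversing it on ybekx: y−0=y, b−1=a, e−2=c, k−3=h, x−4=t.

yacht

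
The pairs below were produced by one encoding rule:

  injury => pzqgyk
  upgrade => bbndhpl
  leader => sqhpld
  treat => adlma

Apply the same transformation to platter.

Shifts by position in injury: pos 0: i→p (+7), pos 1: n→z (+12), pos 2: j→q (+7), pos 3: u→g (+12) — repeating every 2. It's a Vigenère-style cipher with numeric key [7,12]: position i shifts by key[i mod 2].
On platter: p+7=w, l+12=x, a+7=h, t+12=f, t+7=a, e+12=q, r+7=y.

wxhfaqy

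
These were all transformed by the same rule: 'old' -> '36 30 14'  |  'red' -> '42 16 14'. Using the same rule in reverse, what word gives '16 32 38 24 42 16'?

o(#15)→36 and l(#12)→30: differences scale by 2, so n = 2·pos + 6. With a=1..z=26, the number is 2·pos + 6.
Reversing it on 16 32 38 24 42 16: 16→(16−6)÷2=5=e, 32→(32−6)÷2=13=m, 38→(38−6)÷2=16=p, 24→(24−6)÷2=9=i, 42→(42−6)÷2=18=r, 16→(16−6)÷2=5=e.

empire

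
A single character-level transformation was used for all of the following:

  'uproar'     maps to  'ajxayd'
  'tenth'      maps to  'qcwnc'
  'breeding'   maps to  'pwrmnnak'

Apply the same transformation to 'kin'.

The word is reversed, then every letter is shifted forward by 9.
On kin: reverse → nik; then shift: n+9=w, i+9=r, k+9=t.

wrt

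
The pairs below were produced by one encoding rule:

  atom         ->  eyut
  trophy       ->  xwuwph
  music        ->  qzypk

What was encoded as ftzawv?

bottom

In atom: a→e is +4, t→y is +5, o→u is +6, m→t is +7 — the shift increases by 1 each position. The shift increases by 1 at each position, starting from +4: 4, 5, 6, ….
Reversing it on ftzawv: f−4=b, t−5=o, z−6=t, a−7=t, w−8=o, v−9=m.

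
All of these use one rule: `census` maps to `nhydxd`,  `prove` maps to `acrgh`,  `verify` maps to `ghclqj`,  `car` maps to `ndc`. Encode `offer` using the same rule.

rqqhc

Vowels shift forward by 3 and consonants shift forward by 11.
On offer: o(vowel)+3=r, f(cons)+11=q, f(cons)+11=q, e(vowel)+3=h, r(cons)+11=c.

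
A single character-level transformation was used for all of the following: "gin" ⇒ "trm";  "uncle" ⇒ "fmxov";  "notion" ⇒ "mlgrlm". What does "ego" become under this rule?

Each pair mirrors across the alphabet (g↔t, i↔r, n↔m): positions sum to 25. Each letter is replaced by its mirror in the alphabet: a↔z, b↔y, c↔x, and so on (the Atbash cipher).
Applying it to ego: e↔v, g↔t, o↔l.

vtl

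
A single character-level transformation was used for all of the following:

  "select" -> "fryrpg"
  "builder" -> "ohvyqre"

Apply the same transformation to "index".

Each letter is shifted forward by 13 in the alphabet (a Caesar shift of +13).
For index: i+13=v, n+13=a, d+13=q, e+13=r, x+13=k.

vaqrk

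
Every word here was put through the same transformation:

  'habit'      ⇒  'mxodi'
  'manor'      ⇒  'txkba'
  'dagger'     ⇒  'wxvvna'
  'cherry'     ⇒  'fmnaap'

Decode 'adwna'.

h(7)→m(12) and a(0)→x(23) fit y≡17x+23 (mod 26); the inverse of 17 mod 26 is 23. Treating letters as 0–25, the rule is x ↦ 17x + 23 (mod 26).
Undoing it on adwna: a(0)→23·(0−23)≡17=r; d(3)→23·(3−23)≡8=i; w(22)→23·(22−23)≡3=d; n(13)→23·(13−23)≡4=e; a(0)→23·(0−23)≡17=r (all mod 26).

rider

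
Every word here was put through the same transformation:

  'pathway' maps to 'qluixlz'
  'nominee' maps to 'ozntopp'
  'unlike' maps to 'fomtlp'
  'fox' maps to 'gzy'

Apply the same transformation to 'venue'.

The shift depends on letter class: consonant p→q is +1, but vowel a→l is +11. The rule splits by letter class: vowels +11, consonants +1.
On venue: v(cons)+1=w, e(vowel)+11=p, n(cons)+1=o, u(vowel)+11=f, e(vowel)+11=p.

wpofp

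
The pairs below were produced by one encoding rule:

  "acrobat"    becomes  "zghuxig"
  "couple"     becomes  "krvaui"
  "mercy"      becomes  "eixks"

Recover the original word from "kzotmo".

ignite

The word is reversed, then every letter is shifted forward by 6.
Reversing it on kzotmo: shift back: k−6=e, z−6=t, o−6=i, t−6=n, m−6=g, o−6=i → etingi; then reverse → ignite.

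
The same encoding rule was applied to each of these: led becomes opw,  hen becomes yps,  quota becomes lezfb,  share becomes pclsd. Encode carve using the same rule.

pgcln

The output letters match the input read backwards, each shifted +11: led reversed is del. Read the word backwards and shift each letter +11.
On carve: reverse → evrac; then shift: e+11=p, v+11=g, r+11=c, a+11=l, c+11=n.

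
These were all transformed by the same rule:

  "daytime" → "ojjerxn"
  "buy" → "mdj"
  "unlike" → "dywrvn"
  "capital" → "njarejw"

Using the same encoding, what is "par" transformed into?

The shift depends on letter class: consonant d→o is +11, but vowel a→j is +9. Two shifts are in play — +9 for a/e/i/o/u, +11 for every other letter.
On par: p(cons)+11=a, a(vowel)+9=j, r(cons)+11=c.

ajc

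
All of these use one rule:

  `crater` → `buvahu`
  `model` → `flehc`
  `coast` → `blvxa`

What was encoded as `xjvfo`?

swamp

c(2)→b(1) and r(17)→u(20) fit y≡3x+21 (mod 26); the inverse of 3 mod 26 is 9. Each letter's alphabet position (a=0..z=25) is mapped through 3·x+21 mod 26 — an affine cipher.
Undoing it on xjvfo: x(23)→9·(23−21)≡18=s; j(9)→9·(9−21)≡22=w; v(21)→9·(21−21)≡0=a; f(5)→9·(5−21)≡12=m; o(14)→9·(14−21)≡15=p (all mod 26).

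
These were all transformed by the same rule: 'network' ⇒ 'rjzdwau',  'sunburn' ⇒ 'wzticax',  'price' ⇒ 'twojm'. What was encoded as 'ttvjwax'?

popcorn

In network: n→r is +4, e→j is +5, t→z is +6, w→d is +7 — the shift increases by 1 each position. The shift increases by 1 at each position, starting from +4: 4, 5, 6, ….
Undoing it on ttvjwax: t−4=p, t−5=o, v−6=p, j−7=c, w−8=o, a−9=r, x−10=n.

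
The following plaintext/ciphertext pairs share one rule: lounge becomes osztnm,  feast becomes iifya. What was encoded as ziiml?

wedge

The shift increases by 1 at each position, starting from +3: 3, 4, 5, ….
Decoding ziiml: z−3=w, i−4=e, i−5=d, m−6=g, l−7=e.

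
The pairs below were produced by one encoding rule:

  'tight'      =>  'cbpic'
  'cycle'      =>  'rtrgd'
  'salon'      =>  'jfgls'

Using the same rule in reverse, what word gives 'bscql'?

intro

t(19)→c(2) and i(8)→b(1) fit y≡19x+5 (mod 26); the inverse of 19 mod 26 is 11. Each letter's alphabet position (a=0..z=25) is mapped through 19·x+5 mod 26 — an affine cipher.
Undoing it on bscql: b(1)→11·(1−5)≡8=i; s(18)→11·(18−5)≡13=n; c(2)→11·(2−5)≡19=t; q(16)→11·(16−5)≡17=r; l(11)→11·(11−5)≡14=o (all mod 26).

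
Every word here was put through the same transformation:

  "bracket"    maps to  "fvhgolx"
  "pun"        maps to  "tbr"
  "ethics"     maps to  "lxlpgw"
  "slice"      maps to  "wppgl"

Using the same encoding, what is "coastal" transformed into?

The shift depends on letter class: consonant b→f is +4, but vowel a→h is +7. Two shifts are in play — +7 for a/e/i/o/u, +4 for every other letter.
Applying it to coastal: c(cons)+4=g, o(vowel)+7=v, a(vowel)+7=h, s(cons)+4=w, t(cons)+4=x, a(vowel)+7=h, l(cons)+4=p.

gvhwxhp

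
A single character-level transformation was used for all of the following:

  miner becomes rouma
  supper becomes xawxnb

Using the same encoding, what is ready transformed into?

wkhlh

In miner: m→r is +5, i→o is +6, n→u is +7, e→m is +8 — the shift increases by 1 each position. Letter i (0-indexed) is shifted by i+5, so successive shifts are 5, 6, 7, ….
For ready: r+5=w, e+6=k, a+7=h, d+8=l, y+9=h.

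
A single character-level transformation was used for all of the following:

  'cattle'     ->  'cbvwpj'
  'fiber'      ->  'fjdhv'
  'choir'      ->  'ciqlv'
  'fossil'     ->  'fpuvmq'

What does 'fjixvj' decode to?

figure

In cattle: c→c is +0, a→b is +1, t→v is +2, t→w is +3 — the shift increases by 1 each position. The shift increases by 1 at each position, starting from +0: 0, 1, 2, ….
Reversing it on fjixvj: f−0=f, j−1=i, i−2=g, x−3=u, v−4=r, j−5=e.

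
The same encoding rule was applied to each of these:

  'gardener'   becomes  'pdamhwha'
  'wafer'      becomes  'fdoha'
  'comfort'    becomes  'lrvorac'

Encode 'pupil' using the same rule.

yxylu

Vowels shift forward by 3 and consonants shift forward by 9.
Applying it to pupil: p(cons)+9=y, u(vowel)+3=x, p(cons)+9=y, i(vowel)+3=l, l(cons)+9=u.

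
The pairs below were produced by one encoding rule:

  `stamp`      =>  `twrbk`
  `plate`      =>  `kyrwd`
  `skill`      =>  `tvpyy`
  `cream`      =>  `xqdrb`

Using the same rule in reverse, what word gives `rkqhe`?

s(18)→t(19) and t(19)→w(22) fit y≡3x+17 (mod 26); the inverse of 3 mod 26 is 9. Each letter's alphabet position (a=0..z=25) is mapped through 3·x+17 mod 26 — an affine cipher.
Decoding rkqhe: r(17)→9·(17−17)≡0=a; k(10)→9·(10−17)≡15=p; q(16)→9·(16−17)≡17=r; h(7)→9·(7−17)≡14=o; e(4)→9·(4−17)≡13=n (all mod 26).

apron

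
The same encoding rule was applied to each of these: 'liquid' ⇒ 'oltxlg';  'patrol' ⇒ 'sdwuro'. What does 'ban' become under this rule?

edq

Compare letters: l→o is +3, i→l is +3, q→t is +3 — a constant shift. Each letter is shifted forward by 3 in the alphabet (a Caesar shift of +3).
For ban: b+3=e, a+3=d, n+3=q.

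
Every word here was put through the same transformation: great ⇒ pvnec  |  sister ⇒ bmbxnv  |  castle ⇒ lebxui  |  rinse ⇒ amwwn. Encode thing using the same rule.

clrrp

Shifts by position in great: pos 0: g→p (+9), pos 1: r→v (+4), pos 2: e→n (+9), pos 3: a→e (+4) — repeating every 2. A repeating key of period 2 is used — shifts +9, +4 over and over.
For thing: t+9=c, h+4=l, i+9=r, n+4=r, g+9=p.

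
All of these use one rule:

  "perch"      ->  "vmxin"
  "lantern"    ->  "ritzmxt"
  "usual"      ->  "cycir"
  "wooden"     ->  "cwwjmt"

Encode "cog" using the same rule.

The shift depends on letter class: consonant p→v is +6, but vowel e→m is +8. Two shifts are in play — +8 for a/e/i/o/u, +6 for every other letter.
On cog: c(cons)+6=i, o(vowel)+8=w, g(cons)+6=m.

iwm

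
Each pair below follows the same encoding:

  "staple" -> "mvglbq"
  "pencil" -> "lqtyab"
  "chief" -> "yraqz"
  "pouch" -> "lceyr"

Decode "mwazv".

swift

s(18)→m(12) and t(19)→v(21) fit y≡9x+6 (mod 26); the inverse of 9 mod 26 is 3. This is an affine cipher: with a=0,…,z=25, each position x becomes (9x+6) mod 26.
Decoding mwazv: m(12)→3·(12−6)≡18=s; w(22)→3·(22−6)≡22=w; a(0)→3·(0−6)≡8=i; z(25)→3·(25−6)≡5=f; v(21)→3·(21−6)≡19=t (all mod 26).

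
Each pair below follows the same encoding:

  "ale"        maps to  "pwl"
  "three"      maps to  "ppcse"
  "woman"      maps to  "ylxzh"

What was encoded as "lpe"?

The output letters match the input read backwards, each shifted +11: ale reversed is ela. Read the word backwards and shift each letter +11.
Undoing it on lpe: shift back: l−11=a, p−11=e, e−11=t → aet; then reverse → tea.

tea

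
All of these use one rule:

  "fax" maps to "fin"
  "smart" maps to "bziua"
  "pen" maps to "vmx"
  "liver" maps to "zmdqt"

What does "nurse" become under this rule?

Two steps: reverse the string, then apply a Caesar shift of +8.
On nurse: reverse → esrun; then shift: e+8=m, s+8=a, r+8=z, u+8=c, n+8=v.

mazcv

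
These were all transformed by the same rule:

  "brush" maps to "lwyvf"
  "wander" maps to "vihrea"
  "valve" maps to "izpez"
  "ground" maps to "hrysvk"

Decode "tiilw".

sheep

The output letters match the input read backwards, each shifted +4: brush reversed is hsurb. Two steps: reverse the string, then apply a Caesar shift of +4.
Undoing it on tiilw: shift back: t−4=p, i−4=e, i−4=e, l−4=h, w−4=s → peehs; then reverse → sheep.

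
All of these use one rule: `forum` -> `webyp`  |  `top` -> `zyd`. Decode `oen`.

due

The output letters match the input read backwards, each shifted +10: forum reversed is murof. Two steps: reverse the string, then apply a Caesar shift of +10.
Decoding oen: shift back: o−10=e, e−10=u, n−10=d → eud; then reverse → due.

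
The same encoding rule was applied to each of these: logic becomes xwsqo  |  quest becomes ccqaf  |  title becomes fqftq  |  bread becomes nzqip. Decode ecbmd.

Shifts by position in logic: pos 0: l→x (+12), pos 1: o→w (+8), pos 2: g→s (+12), pos 3: i→q (+8) — repeating every 2. It's a Vigenère-style cipher with numeric key [12,8]: position i shifts by key[i mod 2].
Undoing it on ecbmd: e−12=s, c−8=u, b−12=p, m−8=e, d−12=r.

super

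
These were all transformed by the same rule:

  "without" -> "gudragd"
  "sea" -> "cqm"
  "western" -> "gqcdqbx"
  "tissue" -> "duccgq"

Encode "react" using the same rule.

The rule splits by letter class: vowels +12, consonants +10.
On react: r(cons)+10=b, e(vowel)+12=q, a(vowel)+12=m, c(cons)+10=m, t(cons)+10=d.

bqmmd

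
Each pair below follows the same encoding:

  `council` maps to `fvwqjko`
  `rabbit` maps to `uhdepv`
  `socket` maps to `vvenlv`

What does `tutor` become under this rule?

wbvry

Shifts by position in council: pos 0: c→f (+3), pos 1: o→v (+7), pos 2: u→w (+2), pos 3: n→q (+3), pos 4: c→j (+7), pos 5: i→k (+2) — repeating every 3. It's a Vigenère-style cipher with numeric key [3,7,2]: position i shifts by key[i mod 3].
For tutor: t+3=w, u+7=b, t+2=v, o+3=r, r+7=y.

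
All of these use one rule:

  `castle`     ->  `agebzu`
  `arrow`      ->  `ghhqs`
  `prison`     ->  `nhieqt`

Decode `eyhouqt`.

c(2)→a(0) and a(0)→g(6) fit y≡23x+6 (mod 26); the inverse of 23 mod 26 is 17. Each letter's alphabet position (a=0..z=25) is mapped through 23·x+6 mod 26 — an affine cipher.
Decoding eyhouqt: e(4)→17·(4−6)≡18=s; y(24)→17·(24−6)≡20=u; h(7)→17·(7−6)≡17=r; o(14)→17·(14−6)≡6=g; u(20)→17·(20−6)≡4=e; q(16)→17·(16−6)≡14=o; t(19)→17·(19−6)≡13=n (all mod 26).

surgeon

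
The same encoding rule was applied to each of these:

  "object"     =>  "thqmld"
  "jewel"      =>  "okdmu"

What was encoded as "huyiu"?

In object: o→t is +5, b→h is +6, j→q is +7, e→m is +8 — the shift increases by 1 each position. The shift increases by 1 at each position, starting from +5: 5, 6, 7, ….
Undoing it on huyiu: h−5=c, u−6=o, y−7=r, i−8=a, u−9=l.

coral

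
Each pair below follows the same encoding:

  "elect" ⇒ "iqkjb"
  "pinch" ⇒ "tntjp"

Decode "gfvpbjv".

capital

In elect: e→i is +4, l→q is +5, e→k is +6, c→j is +7 — the shift increases by 1 each position. The shift increases by 1 at each position, starting from +4: 4, 5, 6, ….
Undoing it on gfvpbjv: g−4=c, f−5=a, v−6=p, p−7=i, b−8=t, j−9=a, v−10=l.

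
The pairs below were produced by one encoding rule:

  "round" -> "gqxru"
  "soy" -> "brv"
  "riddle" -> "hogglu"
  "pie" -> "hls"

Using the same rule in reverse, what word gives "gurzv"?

sword

The word is reversed, then every letter is shifted forward by 3.
Undoing it on gurzv: shift back: g−3=d, u−3=r, r−3=o, z−3=w, v−3=s → drows; then reverse → sword.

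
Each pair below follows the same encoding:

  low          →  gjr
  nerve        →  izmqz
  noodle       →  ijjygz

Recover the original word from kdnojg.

Compare letters: l→g is +21, o→j is +21, w→r is +21 — a constant shift. It's a constant shift of +21 (ROT21).
Decoding kdnojg: k−21=p, d−21=i, n−21=s, o−21=t, j−21=o, g−21=l.

pistol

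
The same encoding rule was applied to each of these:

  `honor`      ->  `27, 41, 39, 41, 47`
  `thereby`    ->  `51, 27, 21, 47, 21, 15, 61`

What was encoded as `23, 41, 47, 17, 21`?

With a=1..z=26, the number is 2·pos + 11.
Reversing it on 23, 41, 47, 17, 21: 23→(23−11)÷2=6=f, 41→(41−11)÷2=15=o, 47→(47−11)÷2=18=r, 17→(17−11)÷2=3=c, 21→(21−11)÷2=5=e.

force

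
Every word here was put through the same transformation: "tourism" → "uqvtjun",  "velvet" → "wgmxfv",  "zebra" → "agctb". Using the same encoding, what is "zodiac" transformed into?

Shifts by position in tourism: pos 0: t→u (+1), pos 1: o→q (+2), pos 2: u→v (+1), pos 3: r→t (+2) — repeating every 2. It's a Vigenère-style cipher with numeric key [1,2]: position i shifts by key[i mod 2].
On zodiac: z+1=a, o+2=q, d+1=e, i+2=k, a+1=b, c+2=e.

aqekbe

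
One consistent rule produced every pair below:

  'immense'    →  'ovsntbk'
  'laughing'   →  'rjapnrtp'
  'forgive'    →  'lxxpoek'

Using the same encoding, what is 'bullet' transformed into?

hdrukc

A repeating key of period 2 is used — shifts +6, +9 over and over.
On bullet: b+6=h, u+9=d, l+6=r, l+9=u, e+6=k, t+9=c.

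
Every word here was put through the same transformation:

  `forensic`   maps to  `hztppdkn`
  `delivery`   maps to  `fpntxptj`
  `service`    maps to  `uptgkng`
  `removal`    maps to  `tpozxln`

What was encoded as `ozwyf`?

Shifts by position in forensic: pos 0: f→h (+2), pos 1: o→z (+11), pos 2: r→t (+2), pos 3: e→p (+11) — repeating every 2. The shifts repeat in a cycle of length 2: positions 0,1,… shift by +2, +11, then the pattern repeats.
Reversing it on ozwyf: o−2=m, z−11=o, w−2=u, y−11=n, f−2=d.

mound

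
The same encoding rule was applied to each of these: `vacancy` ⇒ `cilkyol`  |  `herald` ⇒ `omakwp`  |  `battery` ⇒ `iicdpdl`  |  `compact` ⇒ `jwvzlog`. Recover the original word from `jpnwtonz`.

chemical

In vacancy: v→c is +7, a→i is +8, c→l is +9, a→k is +10 — the shift increases by 1 each position. Each letter shifts forward by (position + 7), i.e. 7, 8, 9, … — the shift grows by one for each successive letter.
Reversing it on jpnwtonz: j−7=c, p−8=h, n−9=e, w−10=m, t−11=i, o−12=c, n−13=a, z−14=l.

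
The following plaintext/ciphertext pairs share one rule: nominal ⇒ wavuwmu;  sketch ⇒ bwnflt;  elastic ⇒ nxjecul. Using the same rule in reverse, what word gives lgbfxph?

Shifts by position in nominal: pos 0: n→w (+9), pos 1: o→a (+12), pos 2: m→v (+9), pos 3: i→u (+12) — repeating every 2. The shifts repeat in a cycle of length 2: positions 0,1,… shift by +9, +12, then the pattern repeats.
Undoing it on lgbfxph: l−9=c, g−12=u, b−9=s, f−12=t, x−9=o, p−12=d, h−9=y.

custody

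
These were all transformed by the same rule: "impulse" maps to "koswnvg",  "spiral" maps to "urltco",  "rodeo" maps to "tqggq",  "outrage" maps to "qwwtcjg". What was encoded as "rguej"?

perch

Shifts by position in impulse: pos 0: i→k (+2), pos 1: m→o (+2), pos 2: p→s (+3), pos 3: u→w (+2), pos 4: l→n (+2), pos 5: s→v (+3) — repeating every 3. A repeating key of period 3 is used — shifts +2, +2, +3 over and over.
Reversing it on rguej: r−2=p, g−2=e, u−3=r, e−2=c, j−2=h.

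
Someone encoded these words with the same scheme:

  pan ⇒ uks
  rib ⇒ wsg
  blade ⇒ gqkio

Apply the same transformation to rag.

wkl

The shift depends on letter class: consonant p→u is +5, but vowel a→k is +10. The rule splits by letter class: vowels +10, consonants +5.
For rag: r(cons)+5=w, a(vowel)+10=k, g(cons)+5=l.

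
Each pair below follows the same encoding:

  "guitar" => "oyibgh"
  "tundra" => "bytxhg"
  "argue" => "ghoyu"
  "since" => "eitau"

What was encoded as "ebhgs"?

This is an affine cipher: with a=0,…,z=25, each position x becomes (23x+6) mod 26.
Undoing it on ebhgs: e(4)→17·(4−6)≡18=s; b(1)→17·(1−6)≡19=t; h(7)→17·(7−6)≡17=r; g(6)→17·(6−6)≡0=a; s(18)→17·(18−6)≡22=w (all mod 26).

straw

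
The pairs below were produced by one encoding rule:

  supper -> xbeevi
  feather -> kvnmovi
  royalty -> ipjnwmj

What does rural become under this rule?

ibinw

Treating letters as 0–25, the rule is x ↦ 15x + 13 (mod 26).
For rural: r(17)→15·17+13≡8=i; u(20)→15·20+13≡1=b; r(17)→15·17+13≡8=i; a(0)→15·0+13≡13=n; l(11)→15·11+13≡22=w (all mod 26).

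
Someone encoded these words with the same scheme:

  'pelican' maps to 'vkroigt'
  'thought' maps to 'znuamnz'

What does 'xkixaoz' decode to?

Compare letters: p→v is +6, e→k is +6, l→r is +6 — a constant shift. This is a Caesar cipher with shift 6.
Undoing it on xkixaoz: x−6=r, k−6=e, i−6=c, x−6=r, a−6=u, o−6=i, z−6=t.

recruit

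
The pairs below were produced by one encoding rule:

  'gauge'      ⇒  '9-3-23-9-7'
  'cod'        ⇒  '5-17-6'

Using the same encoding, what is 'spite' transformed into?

21-18-11-22-7

g is letter #7 and maps to 9: an offset of 2. The number is (letter's place in the alphabet, a=1) + 2.
On spite: s=19→21, p=16→18, i=9→11, t=20→22, e=5→7.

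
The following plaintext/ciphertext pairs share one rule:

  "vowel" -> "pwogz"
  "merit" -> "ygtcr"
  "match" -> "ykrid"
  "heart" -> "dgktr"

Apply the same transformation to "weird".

v(21)→p(15) and o(14)→w(22) fit y≡25x+10 (mod 26); the inverse of 25 mod 26 is 25. Treating letters as 0–25, the rule is x ↦ 25x + 10 (mod 26).
Applying it to weird: w(22)→25·22+10≡14=o; e(4)→25·4+10≡6=g; i(8)→25·8+10≡2=c; r(17)→25·17+10≡19=t; d(3)→25·3+10≡7=h (all mod 26).

ogcth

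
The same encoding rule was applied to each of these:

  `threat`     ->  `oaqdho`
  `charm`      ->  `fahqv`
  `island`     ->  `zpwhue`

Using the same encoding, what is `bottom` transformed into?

t(19)→o(14) and h(7)→a(0) fit y≡25x+7 (mod 26); the inverse of 25 mod 26 is 25. This is an affine cipher: with a=0,…,z=25, each position x becomes (25x+7) mod 26.
For bottom: b(1)→25·1+7≡6=g; o(14)→25·14+7≡19=t; t(19)→25·19+7≡14=o; t(19)→25·19+7≡14=o; o(14)→25·14+7≡19=t; m(12)→25·12+7≡21=v (all mod 26).

gtootv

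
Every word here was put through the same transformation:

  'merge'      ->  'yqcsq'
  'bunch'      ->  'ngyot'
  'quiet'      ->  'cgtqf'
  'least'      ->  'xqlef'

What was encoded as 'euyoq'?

since

Shifts by position in merge: pos 0: m→y (+12), pos 1: e→q (+12), pos 2: r→c (+11), pos 3: g→s (+12), pos 4: e→q (+12) — repeating every 3. It's a Vigenère-style cipher with numeric key [12,12,11]: position i shifts by key[i mod 3].
Reversing it on euyoq: e−12=s, u−12=i, y−11=n, o−12=c, q−12=e.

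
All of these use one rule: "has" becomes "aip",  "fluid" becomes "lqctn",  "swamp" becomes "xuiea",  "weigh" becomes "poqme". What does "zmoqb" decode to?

tiger

The output letters match the input read backwards, each shifted +8: has reversed is sah. Read the word backwards and shift each letter +8.
Undoing it on zmoqb: shift back: z−8=r, m−8=e, o−8=g, q−8=i, b−8=t → regit; then reverse → tiger.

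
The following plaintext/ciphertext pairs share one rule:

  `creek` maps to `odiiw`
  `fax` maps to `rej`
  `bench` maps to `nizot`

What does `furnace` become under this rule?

Vowels shift forward by 4 and consonants shift forward by 12.
On furnace: f(cons)+12=r, u(vowel)+4=y, r(cons)+12=d, n(cons)+12=z, a(vowel)+4=e, c(cons)+12=o, e(vowel)+4=i.

rydzeoi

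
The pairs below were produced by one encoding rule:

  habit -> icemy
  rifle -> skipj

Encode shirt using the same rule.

tjlvy

In habit: h→i is +1, a→c is +2, b→e is +3, i→m is +4 — the shift increases by 1 each position. Each letter shifts forward by (position + 1), i.e. 1, 2, 3, … — the shift grows by one for each successive letter.
On shirt: s+1=t, h+2=j, i+3=l, r+4=v, t+5=y.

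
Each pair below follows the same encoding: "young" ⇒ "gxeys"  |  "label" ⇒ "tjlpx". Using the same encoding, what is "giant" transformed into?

In young: y→g is +8, o→x is +9, u→e is +10, n→y is +11 — the shift increases by 1 each position. The shift increases by 1 at each position, starting from +8: 8, 9, 10, ….
For giant: g+8=o, i+9=r, a+10=k, n+11=y, t+12=f.

orkyf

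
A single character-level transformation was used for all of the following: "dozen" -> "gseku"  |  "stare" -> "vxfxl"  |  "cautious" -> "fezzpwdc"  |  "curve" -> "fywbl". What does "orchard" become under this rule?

rvhnhzm

In dozen: d→g is +3, o→s is +4, z→e is +5, e→k is +6 — the shift increases by 1 each position. Each letter shifts forward by (position + 3), i.e. 3, 4, 5, … — the shift grows by one for each successive letter.
For orchard: o+3=r, r+4=v, c+5=h, h+6=n, a+7=h, r+8=z, d+9=m.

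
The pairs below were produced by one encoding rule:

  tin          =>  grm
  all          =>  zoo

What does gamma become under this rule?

This is the alphabet-reversal cipher (Atbash): a becomes z, b becomes y, etc.
Applying it to gamma: g↔t, a↔z, m↔n, m↔n, a↔z.

tznnz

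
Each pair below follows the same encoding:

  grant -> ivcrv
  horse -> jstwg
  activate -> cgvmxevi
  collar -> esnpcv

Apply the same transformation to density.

Shifts by position in grant: pos 0: g→i (+2), pos 1: r→v (+4), pos 2: a→c (+2), pos 3: n→r (+4) — repeating every 2. A repeating key of period 2 is used — shifts +2, +4 over and over.
For density: d+2=f, e+4=i, n+2=p, s+4=w, i+2=k, t+4=x, y+2=a.

fipwkxa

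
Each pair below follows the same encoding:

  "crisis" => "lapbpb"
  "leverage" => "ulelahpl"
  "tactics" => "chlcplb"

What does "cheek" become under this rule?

lqllt

The shift depends on letter class: consonant c→l is +9, but vowel i→p is +7. Two shifts are in play — +7 for a/e/i/o/u, +9 for every other letter.
On cheek: c(cons)+9=l, h(cons)+9=q, e(vowel)+7=l, e(vowel)+7=l, k(cons)+9=t.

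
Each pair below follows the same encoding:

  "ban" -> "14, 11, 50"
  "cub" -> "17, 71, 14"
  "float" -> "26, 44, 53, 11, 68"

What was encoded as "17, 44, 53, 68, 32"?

b(#2)→14 and a(#1)→11: differences scale by 3, so n = 3·pos + 8. The formula is n = 3×(alphabet index, a=1) + 8.
Decoding 17, 44, 53, 68, 32: 17→(17−8)÷3=3=c, 44→(44−8)÷3=12=l, 53→(53−8)÷3=15=o, 68→(68−8)÷3=20=t, 32→(32−8)÷3=8=h.

cloth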